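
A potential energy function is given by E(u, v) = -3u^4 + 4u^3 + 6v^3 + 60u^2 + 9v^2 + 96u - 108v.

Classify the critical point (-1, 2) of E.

The mixed partial ∂²E/∂u∂v is 0, so the Hessian at any point is diag(E_uu, E_vv) = diag(12(-3u^2 + 2u + 10), 18(2v + 1)).
At (-1, 2): H = diag(60, 90).
Both eigenvalues are positive, so H is positive definite: a local minimum.

local minimum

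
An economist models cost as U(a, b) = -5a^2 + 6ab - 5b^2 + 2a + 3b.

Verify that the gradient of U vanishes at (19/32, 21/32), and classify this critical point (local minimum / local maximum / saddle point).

∇U = (-10a + 6b + 2, 6a - 10b + 3); substituting (19/32, 21/32) gives ∇U = (0, 0), so (19/32, 21/32) is indeed a critical point.
The Hessian of U is constant: H = [[-10, 6], [6, -10]].
det(H) = (-10)·(-10) − 6² = 64.
det(H) > 0 and tr(H) = -20 < 0, so H is negative definite and the point is a local maximum.

local maximum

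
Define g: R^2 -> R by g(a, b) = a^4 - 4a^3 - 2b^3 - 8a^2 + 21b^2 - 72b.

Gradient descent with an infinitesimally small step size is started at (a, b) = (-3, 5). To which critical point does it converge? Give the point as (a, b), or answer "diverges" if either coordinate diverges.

g is separable, so gradient descent decouples: a follows -∂g/∂a, b follows -∂g/∂b.
∂g/∂a = 4a(a - 4)(a + 1); at a=-3 this is -168, so a increases.
∂g/∂b = -6(b - 4)(b - 3); at b=5 this is -12, so b increases.
The b-coordinate has no critical point in that direction and runs off to infinity.

diverges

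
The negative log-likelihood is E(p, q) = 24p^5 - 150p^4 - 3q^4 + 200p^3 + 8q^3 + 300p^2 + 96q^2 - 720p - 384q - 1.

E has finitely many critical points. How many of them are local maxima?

4

E separates as a function of p plus a function of q, so ∇E=0 decouples.
∂E/∂p = 120(p - 3)(p - 2)(p - 1)(p + 1) = 0 at p ∈ {-1, 1, 2, 3}; ∂E/∂q = -12(q - 4)(q - 2)(q + 4) = 0 at q ∈ {-4, 2, 4}.
The Hessian is diagonal: diag(E_pp, E_qq). Second derivatives: E_pp(-1)=-2880, E_pp(1)=480, E_pp(2)=-360, E_pp(3)=960; E_qq(-4)=-576, E_qq(2)=144, E_qq(4)=-192.
Local maxima occur where both diagonal entries negative: (-1, -4), (-1, 4), (2, -4), (2, 4). Count: 4.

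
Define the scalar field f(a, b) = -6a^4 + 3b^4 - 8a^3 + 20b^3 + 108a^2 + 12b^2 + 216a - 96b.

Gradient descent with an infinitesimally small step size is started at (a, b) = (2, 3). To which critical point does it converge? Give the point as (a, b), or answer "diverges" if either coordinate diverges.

(-1, 1)

f is separable, so gradient descent decouples: a follows -∂f/∂a, b follows -∂f/∂b.
∂f/∂a = -24(a - 3)(a + 1)(a + 3); at a=2 this is 360, so a decreases.
∂f/∂b = 12(b - 1)(b + 2)(b + 4); at b=3 this is 840, so b decreases.
a converges to its nearest critical value -1 (a local min of the a-part); b converges to 1. The iterate converges to (-1, 1).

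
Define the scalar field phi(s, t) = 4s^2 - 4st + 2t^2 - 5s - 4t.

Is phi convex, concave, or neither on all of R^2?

convex

phi is quadratic, so its Hessian is the constant matrix H = [[8, -4], [-4, 4]].
det(H) = 16, tr(H) = 12.
det(H) > 0 and tr(H) > 0, so H is positive definite everywhere: convex.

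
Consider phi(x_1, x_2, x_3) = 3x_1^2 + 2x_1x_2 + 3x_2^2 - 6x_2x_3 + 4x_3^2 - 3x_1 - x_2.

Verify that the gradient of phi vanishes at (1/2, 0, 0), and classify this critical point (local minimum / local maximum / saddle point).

local minimum

∇phi = (6x_1 + 2x_2 - 3, 2x_1 + 6x_2 - 6x_3 - 1, -6x_2 + 8x_3); substituting (1/2, 0, 0) gives ∇phi = (0, 0, 0), so (1/2, 0, 0) is indeed a critical point.
The Hessian is constant: H = [[6, 2, 0], [2, 6, -6], [0, -6, 8]].
Leading principal minors: Δ₁ = 6, Δ₂ = 32, Δ₃ = 40.
All leading minors are positive, so H is positive definite: a local minimum.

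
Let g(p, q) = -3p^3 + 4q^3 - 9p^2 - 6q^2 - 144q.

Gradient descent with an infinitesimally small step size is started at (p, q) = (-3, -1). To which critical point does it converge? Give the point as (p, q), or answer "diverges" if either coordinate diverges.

(-2, 4)

g is separable, so gradient descent decouples: p follows -∂g/∂p, q follows -∂g/∂q.
∂g/∂p = -9p(p + 2); at p=-3 this is -27, so p increases.
∂g/∂q = 12(q - 4)(q + 3); at q=-1 this is -120, so q increases.
p converges to its nearest critical value -2 (a local min of the p-part); q converges to 4. The iterate converges to (-2, 4).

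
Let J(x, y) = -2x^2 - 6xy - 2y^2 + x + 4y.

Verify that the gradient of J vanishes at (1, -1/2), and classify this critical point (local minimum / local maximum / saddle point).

∇J = (-4x - 6y + 1, -6x - 4y + 4); substituting (1, -1/2) gives ∇J = (0, 0), so (1, -1/2) is indeed a critical point.
The Hessian of J is constant: H = [[-4, -6], [-6, -4]].
det(H) = (-4)·(-4) − (-6)² = -20.
Since det(H) < 0, H is indefinite and the critical point is a saddle point.

saddle point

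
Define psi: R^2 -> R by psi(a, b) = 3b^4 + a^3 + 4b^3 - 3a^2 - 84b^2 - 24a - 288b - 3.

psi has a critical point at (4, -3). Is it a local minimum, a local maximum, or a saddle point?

local minimum

The mixed partial ∂²psi/∂a∂b is 0, so the Hessian at any point is diag(psi_aa, psi_bb) = diag(6(a - 1), 12(3b^2 + 2b - 14)).
At (4, -3): H = diag(18, 84).
Both eigenvalues are positive, so H is positive definite: a local minimum.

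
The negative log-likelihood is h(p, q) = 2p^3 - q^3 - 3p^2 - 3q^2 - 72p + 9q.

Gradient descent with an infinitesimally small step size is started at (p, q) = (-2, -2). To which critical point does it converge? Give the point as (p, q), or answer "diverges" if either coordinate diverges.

h is separable, so gradient descent decouples: p follows -∂h/∂p, q follows -∂h/∂q.
∂h/∂p = 6(p - 4)(p + 3); at p=-2 this is -36, so p increases.
∂h/∂q = -3(q - 1)(q + 3); at q=-2 this is 9, so q decreases.
p converges to its nearest critical value 4 (a local min of the p-part); q converges to -3. The iterate converges to (4, -3).

(4, -3)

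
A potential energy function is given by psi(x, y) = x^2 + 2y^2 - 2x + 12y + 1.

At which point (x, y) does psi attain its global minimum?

(1, -3)

psi(x,y) separates as P(x) + Q(y) + 1, so its minimum is min P + min Q + 1.
P'(x) = 2x - 2 vanishes at x ∈ {1}; Q'(y) = 4y + 12 vanishes at y ∈ {-3}.
Local minima of P (where P''>0): P(1)=-1. Local minima of Q: Q(-3)=-18.
So the global minimum of psi is P(1) + Q(-3) + 1 = -1 − 18 + 1 = -18, attained at (1, -3).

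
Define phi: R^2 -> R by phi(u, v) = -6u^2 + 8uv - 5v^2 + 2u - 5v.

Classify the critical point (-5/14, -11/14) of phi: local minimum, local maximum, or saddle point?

local maximum

The Hessian of phi is constant: H = [[-12, 8], [8, -10]].
det(H) = (-12)·(-10) − 8² = 56.
det(H) > 0 and tr(H) = -22 < 0, so H is negative definite and the point is a local maximum.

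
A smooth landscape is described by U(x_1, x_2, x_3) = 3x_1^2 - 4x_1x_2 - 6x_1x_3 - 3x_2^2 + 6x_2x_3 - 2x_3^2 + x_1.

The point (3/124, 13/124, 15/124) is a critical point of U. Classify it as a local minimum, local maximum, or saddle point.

The Hessian is constant: H = [[6, -4, -6], [-4, -6, 6], [-6, 6, -4]].
Leading principal minors: Δ₁ = 6, Δ₂ = -52, Δ₃ = 496.
The minors fit neither the all-positive nor the alternating-sign pattern, so H is indefinite: a saddle point.

saddle point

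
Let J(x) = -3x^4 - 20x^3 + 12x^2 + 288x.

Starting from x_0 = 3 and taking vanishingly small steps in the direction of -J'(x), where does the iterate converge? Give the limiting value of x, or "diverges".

diverges

J'(x) = -12(x - 2)(x + 3)(x + 4), so J'(3) = -504.
Gradient descent moves in the -J' direction, i.e. x is increasing.
There is no critical point above x=3, and J' keeps the same sign, so the iterate runs off to +∞.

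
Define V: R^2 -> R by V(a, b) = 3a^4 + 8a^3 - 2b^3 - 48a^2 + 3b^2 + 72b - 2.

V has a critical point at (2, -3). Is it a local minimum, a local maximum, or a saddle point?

local minimum

The mixed partial ∂²V/∂a∂b is 0, so the Hessian at any point is diag(V_aa, V_bb) = diag(12(3a^2 + 4a - 8), 6(-2b + 1)).
At (2, -3): H = diag(144, 42).
Both eigenvalues are positive, so H is positive definite: a local minimum.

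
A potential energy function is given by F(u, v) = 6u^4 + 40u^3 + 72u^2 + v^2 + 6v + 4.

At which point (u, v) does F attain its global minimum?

(0, -3)

F(u,v) separates as P(u) + Q(v) + 4, so its minimum is min P + min Q + 4.
P'(u) = 24u(u + 2)(u + 3) vanishes at u ∈ {-3, -2, 0}; Q'(v) = 2v + 6 vanishes at v ∈ {-3}.
Local minima of P (where P''>0): P(-3)=54, P(0)=0. Local minima of Q: Q(-3)=-9.
So the global minimum of F is P(0) + Q(-3) + 4 = 0 − 9 + 4 = -5, attained at (0, -3).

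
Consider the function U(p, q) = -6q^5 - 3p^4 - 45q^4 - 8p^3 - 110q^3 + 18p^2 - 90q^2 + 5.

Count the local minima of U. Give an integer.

U separates as a function of p plus a function of q, so ∇U=0 decouples.
∂U/∂p = -12p(p - 1)(p + 3) = 0 at p ∈ {-3, 0, 1}; ∂U/∂q = -30q(q + 1)(q + 2)(q + 3) = 0 at q ∈ {-3, -2, -1, 0}.
The Hessian is diagonal: diag(U_pp, U_qq). Second derivatives: U_pp(-3)=-144, U_pp(0)=36, U_pp(1)=-48; U_qq(-3)=180, U_qq(-2)=-60, U_qq(-1)=60, U_qq(0)=-180.
Local minima occur where both diagonal entries positive: (0, -3), (0, -1). Count: 2.

2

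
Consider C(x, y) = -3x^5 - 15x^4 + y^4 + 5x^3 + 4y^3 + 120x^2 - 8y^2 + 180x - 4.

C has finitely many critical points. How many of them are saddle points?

C separates as a function of x plus a function of y, so ∇C=0 decouples.
∂C/∂x = -15(x - 2)(x + 1)(x + 2)(x + 3) = 0 at x ∈ {-3, -2, -1, 2}; ∂C/∂y = 4y(y - 1)(y + 4) = 0 at y ∈ {-4, 0, 1}.
The Hessian is diagonal: diag(C_xx, C_yy). Second derivatives: C_xx(-3)=150, C_xx(-2)=-60, C_xx(-1)=90, C_xx(2)=-900; C_yy(-4)=80, C_yy(0)=-16, C_yy(1)=20.
Saddle points occur where the two diagonal entries have opposite signs: (-3, 0), (-2, -4), (-2, 1), (-1, 0), (2, -4), (2, 1). Count: 6.

6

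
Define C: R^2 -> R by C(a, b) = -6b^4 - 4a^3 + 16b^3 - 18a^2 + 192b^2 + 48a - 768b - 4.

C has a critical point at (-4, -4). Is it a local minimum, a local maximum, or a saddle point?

The mixed partial ∂²C/∂a∂b is 0, so the Hessian at any point is diag(C_aa, C_bb) = diag(-12(2a + 3), 24(-3b^2 + 4b + 16)).
At (-4, -4): H = diag(60, -1152).
The eigenvalues have opposite signs, so H is indefinite: a saddle point.

saddle point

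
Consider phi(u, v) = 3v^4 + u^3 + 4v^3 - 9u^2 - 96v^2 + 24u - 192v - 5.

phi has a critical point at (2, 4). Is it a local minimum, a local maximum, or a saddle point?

The mixed partial ∂²phi/∂u∂v is 0, so the Hessian at any point is diag(phi_uu, phi_vv) = diag(6(u - 3), 12(3v^2 + 2v - 16)).
At (2, 4): H = diag(-6, 480).
The eigenvalues have opposite signs, so H is indefinite: a saddle point.

saddle point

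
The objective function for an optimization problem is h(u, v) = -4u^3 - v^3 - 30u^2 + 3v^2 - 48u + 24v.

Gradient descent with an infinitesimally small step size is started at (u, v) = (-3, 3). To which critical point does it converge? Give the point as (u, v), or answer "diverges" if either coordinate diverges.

h is separable, so gradient descent decouples: u follows -∂h/∂u, v follows -∂h/∂v.
∂h/∂u = -12(u + 1)(u + 4); at u=-3 this is 24, so u decreases.
∂h/∂v = -3(v - 4)(v + 2); at v=3 this is 15, so v decreases.
u converges to its nearest critical value -4 (a local min of the u-part); v converges to -2. The iterate converges to (-4, -2).

(-4, -2)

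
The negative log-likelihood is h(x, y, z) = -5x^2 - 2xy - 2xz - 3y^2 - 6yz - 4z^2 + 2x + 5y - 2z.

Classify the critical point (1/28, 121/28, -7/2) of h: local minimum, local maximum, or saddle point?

local maximum

The Hessian is constant: H = [[-10, -2, -2], [-2, -6, -6], [-2, -6, -8]].
Leading principal minors: Δ₁ = -10, Δ₂ = 56, Δ₃ = -112.
The minors alternate sign starting negative (−, +, −), so H is negative definite: a local maximum.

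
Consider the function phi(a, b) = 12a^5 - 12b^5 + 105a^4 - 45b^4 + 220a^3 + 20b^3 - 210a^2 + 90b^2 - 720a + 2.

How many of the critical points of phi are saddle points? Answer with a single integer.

8

phi separates as a function of a plus a function of b, so ∇phi=0 decouples.
∂phi/∂a = 60(a - 1)(a + 1)(a + 3)(a + 4) = 0 at a ∈ {-4, -3, -1, 1}; ∂phi/∂b = -60b(b - 1)(b + 1)(b + 3) = 0 at b ∈ {-3, -1, 0, 1}.
The Hessian is diagonal: diag(phi_aa, phi_bb). Second derivatives: phi_aa(-4)=-900, phi_aa(-3)=480, phi_aa(-1)=-720, phi_aa(1)=2400; phi_bb(-3)=1440, phi_bb(-1)=-240, phi_bb(0)=180, phi_bb(1)=-480.
Saddle points occur where the two diagonal entries have opposite signs: (-4, -3), (-4, 0), (-3, -1), (-3, 1), (-1, -3), (-1, 0), (1, -1), (1, 1). Count: 8.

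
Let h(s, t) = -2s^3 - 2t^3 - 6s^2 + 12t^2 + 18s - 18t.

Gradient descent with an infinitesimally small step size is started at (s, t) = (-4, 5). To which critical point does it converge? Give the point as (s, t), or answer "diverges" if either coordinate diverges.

h is separable, so gradient descent decouples: s follows -∂h/∂s, t follows -∂h/∂t.
∂h/∂s = -6(s - 1)(s + 3); at s=-4 this is -30, so s increases.
∂h/∂t = -6(t - 3)(t - 1); at t=5 this is -48, so t increases.
The t-coordinate has no critical point in that direction and runs off to infinity.

diverges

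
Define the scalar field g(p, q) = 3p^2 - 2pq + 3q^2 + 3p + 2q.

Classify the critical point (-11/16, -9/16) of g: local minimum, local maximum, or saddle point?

local minimum

The Hessian of g is constant: H = [[6, -2], [-2, 6]].
det(H) = 6·6 − (-2)² = 32.
det(H) > 0 and tr(H) = 12 > 0, so H is positive definite and the point is a local minimum.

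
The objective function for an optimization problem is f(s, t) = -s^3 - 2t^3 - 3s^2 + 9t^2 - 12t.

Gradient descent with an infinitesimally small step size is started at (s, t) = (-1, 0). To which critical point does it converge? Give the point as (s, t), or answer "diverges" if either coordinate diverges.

(-2, 1)

f is separable, so gradient descent decouples: s follows -∂f/∂s, t follows -∂f/∂t.
∂f/∂s = -3s(s + 2); at s=-1 this is 3, so s decreases.
∂f/∂t = -6(t - 2)(t - 1); at t=0 this is -12, so t increases.
s converges to its nearest critical value -2 (a local min of the s-part); t converges to 1. The iterate converges to (-2, 1).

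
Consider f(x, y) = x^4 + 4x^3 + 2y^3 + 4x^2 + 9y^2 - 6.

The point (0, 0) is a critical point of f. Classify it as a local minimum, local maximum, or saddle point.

The mixed partial ∂²f/∂x∂y is 0, so the Hessian at any point is diag(f_xx, f_yy) = diag(4(3x^2 + 6x + 2), 6(2y + 3)).
At (0, 0): H = diag(8, 18).
Both eigenvalues are positive, so H is positive definite: a local minimum.

local minimum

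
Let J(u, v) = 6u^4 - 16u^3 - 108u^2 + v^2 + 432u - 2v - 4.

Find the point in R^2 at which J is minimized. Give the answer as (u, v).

(-3, 1)

J(u,v) separates as P(u) + Q(v) − 4, so its minimum is min P + min Q − 4.
P'(u) = 24(u - 3)(u - 2)(u + 3) vanishes at u ∈ {-3, 2, 3}; Q'(v) = 2v - 2 vanishes at v ∈ {1}.
Local minima of P (where P''>0): P(-3)=-1350, P(3)=378. Local minima of Q: Q(1)=-1.
So the global minimum of J is P(-3) + Q(1) − 4 = -1350 − 1 − 4 = -1355, attained at (-3, 1).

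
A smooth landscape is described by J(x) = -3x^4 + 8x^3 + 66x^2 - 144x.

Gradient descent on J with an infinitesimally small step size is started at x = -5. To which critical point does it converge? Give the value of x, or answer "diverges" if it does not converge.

diverges

J'(x) = -12(x - 4)(x - 1)(x + 3), so J'(-5) = 1296.
Gradient descent moves in the -J' direction, i.e. x is decreasing.
There is no critical point below x=-5, and J' keeps the same sign, so the iterate runs off to −∞.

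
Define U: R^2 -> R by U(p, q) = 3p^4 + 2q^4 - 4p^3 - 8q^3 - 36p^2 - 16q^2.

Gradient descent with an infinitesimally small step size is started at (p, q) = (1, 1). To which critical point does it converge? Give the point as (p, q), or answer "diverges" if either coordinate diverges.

U is separable, so gradient descent decouples: p follows -∂U/∂p, q follows -∂U/∂q.
∂U/∂p = 12p(p - 3)(p + 2); at p=1 this is -72, so p increases.
∂U/∂q = 8q(q - 4)(q + 1); at q=1 this is -48, so q increases.
p converges to its nearest critical value 3 (a local min of the p-part); q converges to 4. The iterate converges to (3, 4).

(3, 4)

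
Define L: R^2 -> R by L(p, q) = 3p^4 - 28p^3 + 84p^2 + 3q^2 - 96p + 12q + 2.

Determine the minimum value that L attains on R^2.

-74

L(p,q) separates as A(p) + B(q) + 2, so its minimum is min A + min B + 2.
A'(p) = 12(p - 4)(p - 2)(p - 1) vanishes at p ∈ {1, 2, 4}; B'(q) = 6q + 12 vanishes at q ∈ {-2}.
Local minima of A (where A''>0): A(1)=-37, A(4)=-64. Local minima of B: B(-2)=-12.
So the global minimum of L is A(4) + B(-2) + 2 = -64 − 12 + 2 = -74, attained at (4, -2).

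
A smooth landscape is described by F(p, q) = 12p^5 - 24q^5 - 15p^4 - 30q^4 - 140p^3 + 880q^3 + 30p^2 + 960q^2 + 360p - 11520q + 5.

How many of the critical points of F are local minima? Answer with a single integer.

F separates as a function of p plus a function of q, so ∇F=0 decouples.
∂F/∂p = 60(p - 3)(p - 1)(p + 1)(p + 2) = 0 at p ∈ {-2, -1, 1, 3}; ∂F/∂q = -120(q - 4)(q - 2)(q + 3)(q + 4) = 0 at q ∈ {-4, -3, 2, 4}.
The Hessian is diagonal: diag(F_pp, F_qq). Second derivatives: F_pp(-2)=-900, F_pp(-1)=480, F_pp(1)=-720, F_pp(3)=2400; F_qq(-4)=5760, F_qq(-3)=-4200, F_qq(2)=7200, F_qq(4)=-13440.
Local minima occur where both diagonal entries positive: (-1, -4), (-1, 2), (3, -4), (3, 2). Count: 4.

4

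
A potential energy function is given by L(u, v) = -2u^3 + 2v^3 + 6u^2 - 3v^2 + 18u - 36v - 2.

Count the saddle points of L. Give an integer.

2

L separates as a function of u plus a function of v, so ∇L=0 decouples.
∂L/∂u = -6(u - 3)(u + 1) = 0 at u ∈ {-1, 3}; ∂L/∂v = 6(v - 3)(v + 2) = 0 at v ∈ {-2, 3}.
The Hessian is diagonal: diag(L_uu, L_vv). Second derivatives: L_uu(-1)=24, L_uu(3)=-24; L_vv(-2)=-30, L_vv(3)=30.
Saddle points occur where the two diagonal entries have opposite signs: (-1, -2), (3, 3). Count: 2.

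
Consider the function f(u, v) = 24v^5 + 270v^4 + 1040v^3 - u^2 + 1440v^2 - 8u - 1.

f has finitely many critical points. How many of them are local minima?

f separates as a function of u plus a function of v, so ∇f=0 decouples.
∂f/∂u = -2(u + 4) = 0 at u ∈ {-4}; ∂f/∂v = 120v(v + 2)(v + 3)(v + 4) = 0 at v ∈ {-4, -3, -2, 0}.
The Hessian is diagonal: diag(f_uu, f_vv). Second derivatives: f_uu(-4)=-2; f_vv(-4)=-960, f_vv(-3)=360, f_vv(-2)=-480, f_vv(0)=2880.
Local minima occur where both diagonal entries positive: none. Count: 0.

0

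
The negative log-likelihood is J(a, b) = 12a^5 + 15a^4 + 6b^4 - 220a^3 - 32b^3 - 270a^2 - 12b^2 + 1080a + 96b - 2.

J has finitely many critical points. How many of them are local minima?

4

J separates as a function of a plus a function of b, so ∇J=0 decouples.
∂J/∂a = 60(a - 3)(a - 1)(a + 2)(a + 3) = 0 at a ∈ {-3, -2, 1, 3}; ∂J/∂b = 24(b - 4)(b - 1)(b + 1) = 0 at b ∈ {-1, 1, 4}.
The Hessian is diagonal: diag(J_aa, J_bb). Second derivatives: J_aa(-3)=-1440, J_aa(-2)=900, J_aa(1)=-1440, J_aa(3)=3600; J_bb(-1)=240, J_bb(1)=-144, J_bb(4)=360.
Local minima occur where both diagonal entries positive: (-2, -1), (-2, 4), (3, -1), (3, 4). Count: 4.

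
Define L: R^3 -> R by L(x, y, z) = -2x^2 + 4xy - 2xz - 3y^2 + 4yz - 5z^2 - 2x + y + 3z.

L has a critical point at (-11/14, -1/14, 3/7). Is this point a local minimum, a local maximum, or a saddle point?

local maximum

The Hessian is constant: H = [[-4, 4, -2], [4, -6, 4], [-2, 4, -10]].
Leading principal minors: Δ₁ = -4, Δ₂ = 8, Δ₃ = -56.
The minors alternate sign starting negative (−, +, −), so H is negative definite: a local maximum.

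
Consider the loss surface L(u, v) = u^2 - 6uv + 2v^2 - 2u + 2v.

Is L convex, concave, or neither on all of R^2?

L is quadratic, so its Hessian is the constant matrix H = [[2, -6], [-6, 4]].
det(H) = -28, tr(H) = 6.
det(H) < 0, so H is indefinite: neither convex nor concave.

neither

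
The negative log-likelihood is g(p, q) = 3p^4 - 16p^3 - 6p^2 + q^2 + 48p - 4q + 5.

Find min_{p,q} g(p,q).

g(p,q) separates as A(p) + B(q) + 5, so its minimum is min A + min B + 5.
A'(p) = 12(p - 4)(p - 1)(p + 1) vanishes at p ∈ {-1, 1, 4}; B'(q) = 2q - 4 vanishes at q ∈ {2}.
Local minima of A (where A''>0): A(-1)=-35, A(4)=-160. Local minima of B: B(2)=-4.
So the global minimum of g is A(4) + B(2) + 5 = -160 − 4 + 5 = -159, attained at (4, 2).

-159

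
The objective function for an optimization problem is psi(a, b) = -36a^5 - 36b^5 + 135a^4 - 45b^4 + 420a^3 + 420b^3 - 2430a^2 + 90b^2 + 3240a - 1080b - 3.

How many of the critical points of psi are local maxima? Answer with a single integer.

psi separates as a function of a plus a function of b, so ∇psi=0 decouples.
∂psi/∂a = -180(a - 3)(a - 2)(a - 1)(a + 3) = 0 at a ∈ {-3, 1, 2, 3}; ∂psi/∂b = -180(b - 2)(b - 1)(b + 1)(b + 3) = 0 at b ∈ {-3, -1, 1, 2}.
The Hessian is diagonal: diag(psi_aa, psi_bb). Second derivatives: psi_aa(-3)=21600, psi_aa(1)=-1440, psi_aa(2)=900, psi_aa(3)=-2160; psi_bb(-3)=7200, psi_bb(-1)=-2160, psi_bb(1)=1440, psi_bb(2)=-2700.
Local maxima occur where both diagonal entries negative: (1, -1), (1, 2), (3, -1), (3, 2). Count: 4.

4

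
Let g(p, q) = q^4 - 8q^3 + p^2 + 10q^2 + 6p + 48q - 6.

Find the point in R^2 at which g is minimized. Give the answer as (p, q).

(-3, -1)

g(p,q) separates as A(p) + B(q) − 6, so its minimum is min A + min B − 6.
A'(p) = 2p + 6 vanishes at p ∈ {-3}; B'(q) = 4(q - 4)(q - 3)(q + 1) vanishes at q ∈ {-1, 3, 4}.
Local minima of A (where A''>0): A(-3)=-9. Local minima of B: B(-1)=-29, B(4)=96.
So the global minimum of g is A(-3) + B(-1) − 6 = -9 − 29 − 6 = -44, attained at (-3, -1).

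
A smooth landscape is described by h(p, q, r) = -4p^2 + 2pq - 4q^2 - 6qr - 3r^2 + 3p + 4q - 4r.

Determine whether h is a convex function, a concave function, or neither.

h is quadratic, so its Hessian is the constant matrix H = [[-8, 2, 0], [2, -8, -6], [0, -6, -6]].
Leading principal minors: -8, 60, -72.
Signs alternate −, +, − ⇒ H ≺ 0 ⇒ concave.

concave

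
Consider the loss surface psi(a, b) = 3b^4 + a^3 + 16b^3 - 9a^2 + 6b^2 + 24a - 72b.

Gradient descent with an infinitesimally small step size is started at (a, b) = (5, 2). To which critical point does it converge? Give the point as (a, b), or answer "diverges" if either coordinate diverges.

psi is separable, so gradient descent decouples: a follows -∂psi/∂a, b follows -∂psi/∂b.
∂psi/∂a = 3(a - 4)(a - 2); at a=5 this is 9, so a decreases.
∂psi/∂b = 12(b - 1)(b + 2)(b + 3); at b=2 this is 240, so b decreases.
a converges to its nearest critical value 4 (a local min of the a-part); b converges to 1. The iterate converges to (4, 1).

(4, 1)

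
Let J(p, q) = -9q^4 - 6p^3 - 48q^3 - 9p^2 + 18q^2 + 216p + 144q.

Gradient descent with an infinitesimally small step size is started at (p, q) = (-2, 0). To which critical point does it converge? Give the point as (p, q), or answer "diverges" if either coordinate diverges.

J is separable, so gradient descent decouples: p follows -∂J/∂p, q follows -∂J/∂q.
∂J/∂p = -18(p - 3)(p + 4); at p=-2 this is 180, so p decreases.
∂J/∂q = -36(q - 1)(q + 1)(q + 4); at q=0 this is 144, so q decreases.
p converges to its nearest critical value -4 (a local min of the p-part); q converges to -1. The iterate converges to (-4, -1).

(-4, -1)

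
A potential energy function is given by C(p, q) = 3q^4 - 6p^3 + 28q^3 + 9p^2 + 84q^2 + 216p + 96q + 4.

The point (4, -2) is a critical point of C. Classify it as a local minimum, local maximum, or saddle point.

local maximum

The mixed partial ∂²C/∂p∂q is 0, so the Hessian at any point is diag(C_pp, C_qq) = diag(18(-2p + 1), 12(3q^2 + 14q + 14)).
At (4, -2): H = diag(-126, -24).
Both eigenvalues are negative, so H is negative definite: a local maximum.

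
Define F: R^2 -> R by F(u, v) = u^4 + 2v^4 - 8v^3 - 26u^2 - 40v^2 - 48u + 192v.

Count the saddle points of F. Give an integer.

F separates as a function of u plus a function of v, so ∇F=0 decouples.
∂F/∂u = 4(u - 4)(u + 1)(u + 3) = 0 at u ∈ {-3, -1, 4}; ∂F/∂v = 8(v - 4)(v - 2)(v + 3) = 0 at v ∈ {-3, 2, 4}.
The Hessian is diagonal: diag(F_uu, F_vv). Second derivatives: F_uu(-3)=56, F_uu(-1)=-40, F_uu(4)=140; F_vv(-3)=280, F_vv(2)=-80, F_vv(4)=112.
Saddle points occur where the two diagonal entries have opposite signs: (-3, 2), (-1, -3), (-1, 4), (4, 2). Count: 4.

4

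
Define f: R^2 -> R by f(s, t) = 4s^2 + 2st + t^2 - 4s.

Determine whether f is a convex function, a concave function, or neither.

f is quadratic, so its Hessian is the constant matrix H = [[8, 2], [2, 2]].
det(H) = 12, tr(H) = 10.
det(H) > 0 and tr(H) > 0, so H is positive definite everywhere: convex.

convex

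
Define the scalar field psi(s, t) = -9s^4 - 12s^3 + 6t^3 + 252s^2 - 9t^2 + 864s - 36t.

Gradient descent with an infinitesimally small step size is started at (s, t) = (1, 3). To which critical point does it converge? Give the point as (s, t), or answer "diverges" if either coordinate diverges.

(-2, 2)

psi is separable, so gradient descent decouples: s follows -∂psi/∂s, t follows -∂psi/∂t.
∂psi/∂s = -36(s - 4)(s + 2)(s + 3); at s=1 this is 1296, so s decreases.
∂psi/∂t = 18(t - 2)(t + 1); at t=3 this is 72, so t decreases.
s converges to its nearest critical value -2 (a local min of the s-part); t converges to 2. The iterate converges to (-2, 2).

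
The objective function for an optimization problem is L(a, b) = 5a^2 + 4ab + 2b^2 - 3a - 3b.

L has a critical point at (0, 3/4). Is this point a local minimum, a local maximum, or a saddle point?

local minimum

The Hessian of L is constant: H = [[10, 4], [4, 4]].
det(H) = 10·4 − 4² = 24.
det(H) > 0 and tr(H) = 14 > 0, so H is positive definite and the point is a local minimum.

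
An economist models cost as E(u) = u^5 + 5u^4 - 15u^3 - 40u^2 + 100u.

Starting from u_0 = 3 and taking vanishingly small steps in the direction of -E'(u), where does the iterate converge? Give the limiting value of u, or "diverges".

2

E'(u) = 5(u - 2)(u - 1)(u + 2)(u + 5), so E'(3) = 400.
Gradient descent moves in the -E' direction, i.e. u is decreasing.
The nearest critical point in that direction is u = 2, where E'' = 140 > 0 (a local minimum). The iterate converges there.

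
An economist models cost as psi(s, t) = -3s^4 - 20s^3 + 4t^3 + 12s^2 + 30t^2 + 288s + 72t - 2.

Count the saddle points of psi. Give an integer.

3

psi separates as a function of s plus a function of t, so ∇psi=0 decouples.
∂psi/∂s = -12(s - 2)(s + 3)(s + 4) = 0 at s ∈ {-4, -3, 2}; ∂psi/∂t = 12(t + 2)(t + 3) = 0 at t ∈ {-3, -2}.
The Hessian is diagonal: diag(psi_ss, psi_tt). Second derivatives: psi_ss(-4)=-72, psi_ss(-3)=60, psi_ss(2)=-360; psi_tt(-3)=-12, psi_tt(-2)=12.
Saddle points occur where the two diagonal entries have opposite signs: (-4, -2), (-3, -3), (2, -2). Count: 3.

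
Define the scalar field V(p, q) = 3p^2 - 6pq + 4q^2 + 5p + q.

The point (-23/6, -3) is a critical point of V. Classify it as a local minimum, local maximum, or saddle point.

The Hessian of V is constant: H = [[6, -6], [-6, 8]].
det(H) = 6·8 − (-6)² = 12.
det(H) > 0 and tr(H) = 14 > 0, so H is positive definite and the point is a local minimum.

local minimum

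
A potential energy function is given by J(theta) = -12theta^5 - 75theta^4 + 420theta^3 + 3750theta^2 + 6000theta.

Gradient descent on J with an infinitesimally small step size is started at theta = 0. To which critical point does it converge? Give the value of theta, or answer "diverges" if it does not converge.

J'(theta) = -60(theta - 5)(theta + 1)(theta + 4)(theta + 5), so J'(0) = 6000.
Gradient descent moves in the -J' direction, i.e. theta is decreasing.
The nearest critical point in that direction is theta = -1, where J'' = 4320 > 0 (a local minimum). The iterate converges there.

-1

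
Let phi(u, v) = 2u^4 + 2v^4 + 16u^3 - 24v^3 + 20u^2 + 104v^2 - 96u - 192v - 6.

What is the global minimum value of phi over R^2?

-192

phi(u,v) separates as P(u) + Q(v) − 6, so its minimum is min P + min Q − 6.
P'(u) = 8(u - 1)(u + 3)(u + 4) vanishes at u ∈ {-4, -3, 1}; Q'(v) = 8(v - 4)(v - 3)(v - 2) vanishes at v ∈ {2, 3, 4}.
Local minima of P (where P''>0): P(-4)=192, P(1)=-58. Local minima of Q: Q(2)=-128, Q(4)=-128.
So the global minimum of phi is P(1) + Q(2) − 6 = -58 − 128 − 6 = -192, attained at (1, 2).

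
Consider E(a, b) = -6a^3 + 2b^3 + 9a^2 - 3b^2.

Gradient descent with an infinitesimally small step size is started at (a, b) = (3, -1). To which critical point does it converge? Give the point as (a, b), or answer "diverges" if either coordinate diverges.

E is separable, so gradient descent decouples: a follows -∂E/∂a, b follows -∂E/∂b.
∂E/∂a = -18a(a - 1); at a=3 this is -108, so a increases.
∂E/∂b = 6b(b - 1); at b=-1 this is 12, so b decreases.
The a-coordinate has no critical point in that direction and runs off to infinity.

diverges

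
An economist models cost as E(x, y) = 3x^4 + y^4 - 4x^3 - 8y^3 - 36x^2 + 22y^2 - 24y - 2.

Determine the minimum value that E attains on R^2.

E(x,y) separates as P(x) + Q(y) − 2, so its minimum is min P + min Q − 2.
P'(x) = 12x(x - 3)(x + 2) vanishes at x ∈ {-2, 0, 3}; Q'(y) = 4(y - 3)(y - 2)(y - 1) vanishes at y ∈ {1, 2, 3}.
Local minima of P (where P''>0): P(-2)=-64, P(3)=-189. Local minima of Q: Q(1)=-9, Q(3)=-9.
So the global minimum of E is P(3) + Q(1) − 2 = -189 − 9 − 2 = -200, attained at (3, 1).

-200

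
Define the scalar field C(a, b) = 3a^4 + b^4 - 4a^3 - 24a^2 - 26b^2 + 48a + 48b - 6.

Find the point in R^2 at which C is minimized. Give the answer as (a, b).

C(a,b) separates as P(a) + Q(b) − 6, so its minimum is min P + min Q − 6.
P'(a) = 12(a - 2)(a - 1)(a + 2) vanishes at a ∈ {-2, 1, 2}; Q'(b) = 4(b - 3)(b - 1)(b + 4) vanishes at b ∈ {-4, 1, 3}.
Local minima of P (where P''>0): P(-2)=-112, P(2)=16. Local minima of Q: Q(-4)=-352, Q(3)=-9.
So the global minimum of C is P(-2) + Q(-4) − 6 = -112 − 352 − 6 = -470, attained at (-2, -4).

(-2, -4)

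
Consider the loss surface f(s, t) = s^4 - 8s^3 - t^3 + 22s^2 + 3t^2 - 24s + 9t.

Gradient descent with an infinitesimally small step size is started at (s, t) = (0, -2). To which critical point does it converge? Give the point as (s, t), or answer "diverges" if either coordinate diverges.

(1, -1)

f is separable, so gradient descent decouples: s follows -∂f/∂s, t follows -∂f/∂t.
∂f/∂s = 4(s - 3)(s - 2)(s - 1); at s=0 this is -24, so s increases.
∂f/∂t = -3(t - 3)(t + 1); at t=-2 this is -15, so t increases.
s converges to its nearest critical value 1 (a local min of the s-part); t converges to -1. The iterate converges to (1, -1).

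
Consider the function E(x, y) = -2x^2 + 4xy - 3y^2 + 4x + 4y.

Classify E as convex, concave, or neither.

E is quadratic, so its Hessian is the constant matrix H = [[-4, 4], [4, -6]].
det(H) = 8, tr(H) = -10.
det(H) > 0 and tr(H) < 0, so H is negative definite everywhere: concave.

concave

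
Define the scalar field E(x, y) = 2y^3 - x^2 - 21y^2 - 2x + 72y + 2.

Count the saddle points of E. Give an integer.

1

E separates as a function of x plus a function of y, so ∇E=0 decouples.
∂E/∂x = -2(x + 1) = 0 at x ∈ {-1}; ∂E/∂y = 6(y - 4)(y - 3) = 0 at y ∈ {3, 4}.
The Hessian is diagonal: diag(E_xx, E_yy). Second derivatives: E_xx(-1)=-2; E_yy(3)=-6, E_yy(4)=6.
Saddle points occur where the two diagonal entries have opposite signs: (-1, 4). Count: 1.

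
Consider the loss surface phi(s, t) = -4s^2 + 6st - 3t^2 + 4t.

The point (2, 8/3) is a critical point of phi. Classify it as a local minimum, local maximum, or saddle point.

local maximum

The Hessian of phi is constant: H = [[-8, 6], [6, -6]].
det(H) = (-8)·(-6) − 6² = 12.
det(H) > 0 and tr(H) = -14 < 0, so H is negative definite and the point is a local maximum.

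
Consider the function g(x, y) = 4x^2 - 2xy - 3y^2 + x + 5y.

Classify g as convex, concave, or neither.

g is quadratic, so its Hessian is the constant matrix H = [[8, -2], [-2, -6]].
det(H) = -52, tr(H) = 2.
det(H) < 0, so H is indefinite: neither convex nor concave.

neither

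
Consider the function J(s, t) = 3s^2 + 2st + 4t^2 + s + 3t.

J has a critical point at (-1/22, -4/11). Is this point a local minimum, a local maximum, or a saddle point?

The Hessian of J is constant: H = [[6, 2], [2, 8]].
det(H) = 6·8 − 2² = 44.
det(H) > 0 and tr(H) = 14 > 0, so H is positive definite and the point is a local minimum.

local minimum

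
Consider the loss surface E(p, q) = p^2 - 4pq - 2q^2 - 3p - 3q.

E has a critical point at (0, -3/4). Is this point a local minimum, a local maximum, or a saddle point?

The Hessian of E is constant: H = [[2, -4], [-4, -4]].
det(H) = 2·(-4) − (-4)² = -24.
Since det(H) < 0, H is indefinite and the critical point is a saddle point.

saddle point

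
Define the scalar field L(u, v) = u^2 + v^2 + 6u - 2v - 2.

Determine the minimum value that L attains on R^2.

-12

L(u,v) separates as P(u) + Q(v) − 2, so its minimum is min P + min Q − 2.
P'(u) = 2u + 6 vanishes at u ∈ {-3}; Q'(v) = 2v - 2 vanishes at v ∈ {1}.
Local minima of P (where P''>0): P(-3)=-9. Local minima of Q: Q(1)=-1.
So the global minimum of L is P(-3) + Q(1) − 2 = -9 − 1 − 2 = -12, attained at (-3, 1).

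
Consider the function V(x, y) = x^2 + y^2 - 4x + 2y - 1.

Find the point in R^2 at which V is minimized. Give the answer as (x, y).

V(x,y) separates as P(x) + Q(y) − 1, so its minimum is min P + min Q − 1.
P'(x) = 2x - 4 vanishes at x ∈ {2}; Q'(y) = 2y + 2 vanishes at y ∈ {-1}.
Local minima of P (where P''>0): P(2)=-4. Local minima of Q: Q(-1)=-1.
So the global minimum of V is P(2) + Q(-1) − 1 = -4 − 1 − 1 = -6, attained at (2, -1).

(2, -1)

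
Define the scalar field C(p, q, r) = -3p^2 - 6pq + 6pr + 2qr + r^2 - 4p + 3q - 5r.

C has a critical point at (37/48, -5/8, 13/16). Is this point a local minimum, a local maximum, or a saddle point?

saddle point

The Hessian is constant: H = [[-6, -6, 6], [-6, 0, 2], [6, 2, 2]].
Leading principal minors: Δ₁ = -6, Δ₂ = -36, Δ₃ = -192.
The minors fit neither the all-positive nor the alternating-sign pattern, so H is indefinite: a saddle point.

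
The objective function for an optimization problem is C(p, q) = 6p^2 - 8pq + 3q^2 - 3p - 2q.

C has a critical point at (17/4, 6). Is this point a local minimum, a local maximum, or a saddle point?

The Hessian of C is constant: H = [[12, -8], [-8, 6]].
det(H) = 12·6 − (-8)² = 8.
det(H) > 0 and tr(H) = 18 > 0, so H is positive definite and the point is a local minimum.

local minimum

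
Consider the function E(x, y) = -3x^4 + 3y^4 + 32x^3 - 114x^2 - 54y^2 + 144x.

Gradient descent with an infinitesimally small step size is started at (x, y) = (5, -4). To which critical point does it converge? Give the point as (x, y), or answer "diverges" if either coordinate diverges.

E is separable, so gradient descent decouples: x follows -∂E/∂x, y follows -∂E/∂y.
∂E/∂x = -12(x - 4)(x - 3)(x - 1); at x=5 this is -96, so x increases.
∂E/∂y = 12y(y - 3)(y + 3); at y=-4 this is -336, so y increases.
The x-coordinate has no critical point in that direction and runs off to infinity.

diverges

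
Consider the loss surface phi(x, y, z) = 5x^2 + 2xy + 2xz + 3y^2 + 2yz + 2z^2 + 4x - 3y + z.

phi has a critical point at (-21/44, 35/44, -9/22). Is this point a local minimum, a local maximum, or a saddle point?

The Hessian is constant: H = [[10, 2, 2], [2, 6, 2], [2, 2, 4]].
Leading principal minors: Δ₁ = 10, Δ₂ = 56, Δ₃ = 176.
All leading minors are positive, so H is positive definite: a local minimum.

local minimum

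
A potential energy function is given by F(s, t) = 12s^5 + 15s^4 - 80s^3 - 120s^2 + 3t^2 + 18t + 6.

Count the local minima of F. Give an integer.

2

F separates as a function of s plus a function of t, so ∇F=0 decouples.
∂F/∂s = 60s(s - 2)(s + 1)(s + 2) = 0 at s ∈ {-2, -1, 0, 2}; ∂F/∂t = 6(t + 3) = 0 at t ∈ {-3}.
The Hessian is diagonal: diag(F_ss, F_tt). Second derivatives: F_ss(-2)=-480, F_ss(-1)=180, F_ss(0)=-240, F_ss(2)=1440; F_tt(-3)=6.
Local minima occur where both diagonal entries positive: (-1, -3), (2, -3). Count: 2.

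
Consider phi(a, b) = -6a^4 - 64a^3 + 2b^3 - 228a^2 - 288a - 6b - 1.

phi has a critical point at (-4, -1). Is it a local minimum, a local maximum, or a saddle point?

The mixed partial ∂²phi/∂a∂b is 0, so the Hessian at any point is diag(phi_aa, phi_bb) = diag(-24(3a^2 + 16a + 19), 12b).
At (-4, -1): H = diag(-72, -12).
Both eigenvalues are negative, so H is negative definite: a local maximum.

local maximum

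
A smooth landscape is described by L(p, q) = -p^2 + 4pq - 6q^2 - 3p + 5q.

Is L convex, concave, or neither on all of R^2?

concave

L is quadratic, so its Hessian is the constant matrix H = [[-2, 4], [4, -12]].
det(H) = 8, tr(H) = -14.
det(H) > 0 and tr(H) < 0, so H is negative definite everywhere: concave.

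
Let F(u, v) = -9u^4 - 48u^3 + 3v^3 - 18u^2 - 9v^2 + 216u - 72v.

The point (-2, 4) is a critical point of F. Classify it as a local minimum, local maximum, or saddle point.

local minimum

The mixed partial ∂²F/∂u∂v is 0, so the Hessian at any point is diag(F_uu, F_vv) = diag(-36(3u^2 + 8u + 1), 18(v - 1)).
At (-2, 4): H = diag(108, 54).
Both eigenvalues are positive, so H is positive definite: a local minimum.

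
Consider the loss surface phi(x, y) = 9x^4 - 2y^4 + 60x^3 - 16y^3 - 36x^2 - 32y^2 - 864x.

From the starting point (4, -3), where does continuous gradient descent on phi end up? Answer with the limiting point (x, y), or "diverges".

phi is separable, so gradient descent decouples: x follows -∂phi/∂x, y follows -∂phi/∂y.
∂phi/∂x = 36(x - 2)(x + 3)(x + 4); at x=4 this is 4032, so x decreases.
∂phi/∂y = -8y(y + 2)(y + 4); at y=-3 this is -24, so y increases.
x converges to its nearest critical value 2 (a local min of the x-part); y converges to -2. The iterate converges to (2, -2).

(2, -2)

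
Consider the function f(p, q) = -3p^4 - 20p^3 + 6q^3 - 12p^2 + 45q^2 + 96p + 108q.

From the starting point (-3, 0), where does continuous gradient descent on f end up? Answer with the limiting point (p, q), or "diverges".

(-2, -2)

f is separable, so gradient descent decouples: p follows -∂f/∂p, q follows -∂f/∂q.
∂f/∂p = -12(p - 1)(p + 2)(p + 4); at p=-3 this is -48, so p increases.
∂f/∂q = 18(q + 2)(q + 3); at q=0 this is 108, so q decreases.
p converges to its nearest critical value -2 (a local min of the p-part); q converges to -2. The iterate converges to (-2, -2).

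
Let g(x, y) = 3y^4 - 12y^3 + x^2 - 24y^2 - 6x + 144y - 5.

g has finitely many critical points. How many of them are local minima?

2

g separates as a function of x plus a function of y, so ∇g=0 decouples.
∂g/∂x = 2(x - 3) = 0 at x ∈ {3}; ∂g/∂y = 12(y - 3)(y - 2)(y + 2) = 0 at y ∈ {-2, 2, 3}.
The Hessian is diagonal: diag(g_xx, g_yy). Second derivatives: g_xx(3)=2; g_yy(-2)=240, g_yy(2)=-48, g_yy(3)=60.
Local minima occur where both diagonal entries positive: (3, -2), (3, 3). Count: 2.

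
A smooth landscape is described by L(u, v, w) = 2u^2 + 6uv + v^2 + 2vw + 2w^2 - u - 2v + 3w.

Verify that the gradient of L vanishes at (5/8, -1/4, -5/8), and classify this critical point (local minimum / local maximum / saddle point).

saddle point

∇L = (4u + 6v - 1, 6u + 2v + 2w - 2, 2v + 4w + 3); substituting (5/8, -1/4, -5/8) gives ∇L = (0, 0, 0), so (5/8, -1/4, -5/8) is indeed a critical point.
The Hessian is constant: H = [[4, 6, 0], [6, 2, 2], [0, 2, 4]].
Leading principal minors: Δ₁ = 4, Δ₂ = -28, Δ₃ = -128.
The minors fit neither the all-positive nor the alternating-sign pattern, so H is indefinite: a saddle point.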